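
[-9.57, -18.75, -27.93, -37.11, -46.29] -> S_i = -9.57 + -9.18*i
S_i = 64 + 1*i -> [64, 65, 66, 67, 68]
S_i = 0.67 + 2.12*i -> [0.67, 2.79, 4.91, 7.03, 9.15]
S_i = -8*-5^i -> [-8, 40, -200, 1000, -5000]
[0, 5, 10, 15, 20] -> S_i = 0 + 5*i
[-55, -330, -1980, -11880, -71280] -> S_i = -55*6^i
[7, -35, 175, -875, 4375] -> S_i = 7*-5^i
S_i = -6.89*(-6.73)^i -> [-6.89, 46.37, -312.07, 2100.22, -14134.47]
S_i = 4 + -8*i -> [4, -4, -12, -20, -28]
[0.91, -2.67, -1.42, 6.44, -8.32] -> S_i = Random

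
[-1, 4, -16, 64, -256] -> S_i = -1*-4^i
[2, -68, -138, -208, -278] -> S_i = 2 + -70*i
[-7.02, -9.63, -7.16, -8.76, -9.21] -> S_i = Random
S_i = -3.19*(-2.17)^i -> [-3.19, 6.92, -15.02, 32.6, -70.73]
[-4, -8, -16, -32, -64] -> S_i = -4*2^i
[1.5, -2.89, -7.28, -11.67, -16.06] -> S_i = 1.50 + -4.39*i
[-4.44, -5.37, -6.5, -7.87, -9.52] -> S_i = -4.44*1.21^i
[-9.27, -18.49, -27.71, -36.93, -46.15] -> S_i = -9.27 + -9.22*i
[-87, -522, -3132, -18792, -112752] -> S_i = -87*6^i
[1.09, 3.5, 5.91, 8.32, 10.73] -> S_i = 1.09 + 2.41*i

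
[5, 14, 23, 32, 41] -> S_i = 5 + 9*i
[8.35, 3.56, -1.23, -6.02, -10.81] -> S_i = 8.35 + -4.79*i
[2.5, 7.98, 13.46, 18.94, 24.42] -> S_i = 2.50 + 5.48*i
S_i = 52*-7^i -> [52, -364, 2548, -17836, 124852]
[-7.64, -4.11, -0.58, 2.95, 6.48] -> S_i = -7.64 + 3.53*i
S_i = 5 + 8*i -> [5, 13, 21, 29, 37]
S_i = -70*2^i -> [-70, -140, -280, -560, -1120]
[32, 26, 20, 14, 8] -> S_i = 32 + -6*i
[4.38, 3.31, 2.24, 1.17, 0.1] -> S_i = 4.38 + -1.07*i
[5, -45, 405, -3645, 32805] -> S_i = 5*-9^i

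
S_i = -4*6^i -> [-4, -24, -144, -864, -5184]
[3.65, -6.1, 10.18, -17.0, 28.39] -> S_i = 3.65*(-1.67)^i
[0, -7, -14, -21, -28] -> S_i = 0 + -7*i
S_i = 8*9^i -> [8, 72, 648, 5832, 52488]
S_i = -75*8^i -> [-75, -600, -4800, -38400, -307200]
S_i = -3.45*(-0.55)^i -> [-3.45, 1.9, -1.04, 0.57, -0.32]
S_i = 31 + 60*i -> [31, 91, 151, 211, 271]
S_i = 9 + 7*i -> [9, 16, 23, 30, 37]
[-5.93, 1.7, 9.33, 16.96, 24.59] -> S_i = -5.93 + 7.63*i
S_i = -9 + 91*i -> [-9, 82, 173, 264, 355]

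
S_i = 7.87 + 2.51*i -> [7.87, 10.38, 12.89, 15.4, 17.91]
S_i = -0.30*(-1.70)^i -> [-0.3, 0.51, -0.87, 1.47, -2.51]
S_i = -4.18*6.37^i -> [-4.18, -26.63, -169.61, -1080.42, -6882.31]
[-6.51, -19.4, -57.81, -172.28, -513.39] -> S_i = -6.51*2.98^i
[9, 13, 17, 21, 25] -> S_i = 9 + 4*i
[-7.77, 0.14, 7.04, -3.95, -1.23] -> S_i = Random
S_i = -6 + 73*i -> [-6, 67, 140, 213, 286]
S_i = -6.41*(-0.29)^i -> [-6.41, 1.86, -0.54, 0.16, -0.05]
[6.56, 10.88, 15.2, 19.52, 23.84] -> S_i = 6.56 + 4.32*i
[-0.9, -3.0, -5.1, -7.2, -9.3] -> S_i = -0.90 + -2.10*i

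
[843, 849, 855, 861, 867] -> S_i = 843 + 6*i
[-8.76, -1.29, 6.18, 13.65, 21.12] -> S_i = -8.76 + 7.47*i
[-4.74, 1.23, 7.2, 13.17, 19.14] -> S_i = -4.74 + 5.97*i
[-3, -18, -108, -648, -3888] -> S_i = -3*6^i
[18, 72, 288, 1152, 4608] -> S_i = 18*4^i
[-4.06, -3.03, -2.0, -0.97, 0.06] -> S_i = -4.06 + 1.03*i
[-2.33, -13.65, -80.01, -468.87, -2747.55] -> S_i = -2.33*5.86^i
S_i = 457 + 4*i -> [457, 461, 465, 469, 473]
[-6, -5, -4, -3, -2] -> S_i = -6 + 1*i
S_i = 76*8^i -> [76, 608, 4864, 38912, 311296]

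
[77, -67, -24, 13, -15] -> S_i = Random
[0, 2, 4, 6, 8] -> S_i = 0 + 2*i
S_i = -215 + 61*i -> [-215, -154, -93, -32, 29]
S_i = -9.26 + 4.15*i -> [-9.26, -5.11, -0.96, 3.19, 7.34]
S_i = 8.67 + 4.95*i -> [8.67, 13.62, 18.57, 23.52, 28.47]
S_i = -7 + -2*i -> [-7, -9, -11, -13, -15]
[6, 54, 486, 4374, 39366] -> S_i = 6*9^i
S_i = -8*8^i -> [-8, -64, -512, -4096, -32768]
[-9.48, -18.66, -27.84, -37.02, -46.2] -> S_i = -9.48 + -9.18*i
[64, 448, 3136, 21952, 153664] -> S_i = 64*7^i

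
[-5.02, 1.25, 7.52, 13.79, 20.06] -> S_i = -5.02 + 6.27*i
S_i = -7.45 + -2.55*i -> [-7.45, -10.0, -12.55, -15.1, -17.65]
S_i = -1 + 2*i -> [-1, 1, 3, 5, 7]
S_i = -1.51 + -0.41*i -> [-1.51, -1.92, -2.33, -2.74, -3.15]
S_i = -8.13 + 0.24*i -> [-8.13, -7.89, -7.65, -7.41, -7.17]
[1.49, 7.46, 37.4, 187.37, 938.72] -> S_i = 1.49*5.01^i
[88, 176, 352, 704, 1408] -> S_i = 88*2^i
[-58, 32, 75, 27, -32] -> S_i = Random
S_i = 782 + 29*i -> [782, 811, 840, 869, 898]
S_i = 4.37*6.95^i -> [4.37, 30.37, 211.08, 1467.02, 10195.78]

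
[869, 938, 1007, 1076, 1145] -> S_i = 869 + 69*i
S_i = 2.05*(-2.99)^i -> [2.05, -6.13, 18.33, -54.8, 163.85]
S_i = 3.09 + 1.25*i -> [3.09, 4.34, 5.59, 6.84, 8.09]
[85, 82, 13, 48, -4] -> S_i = Random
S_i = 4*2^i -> [4, 8, 16, 32, 64]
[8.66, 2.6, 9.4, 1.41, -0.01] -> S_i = Random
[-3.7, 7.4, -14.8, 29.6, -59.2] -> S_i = -3.70*(-2.00)^i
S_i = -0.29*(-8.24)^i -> [-0.29, 2.39, -19.69, 162.25, -1336.92]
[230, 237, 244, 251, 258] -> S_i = 230 + 7*i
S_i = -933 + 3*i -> [-933, -930, -927, -924, -921]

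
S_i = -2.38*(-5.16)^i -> [-2.38, 12.28, -63.37, 326.98, -1687.24]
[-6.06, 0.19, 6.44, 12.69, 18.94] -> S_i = -6.06 + 6.25*i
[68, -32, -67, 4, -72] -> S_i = Random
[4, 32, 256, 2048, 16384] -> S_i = 4*8^i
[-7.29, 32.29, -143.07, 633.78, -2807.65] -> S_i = -7.29*(-4.43)^i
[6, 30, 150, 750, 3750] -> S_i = 6*5^i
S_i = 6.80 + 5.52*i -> [6.8, 12.32, 17.84, 23.36, 28.88]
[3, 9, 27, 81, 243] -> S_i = 3*3^i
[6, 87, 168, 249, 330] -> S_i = 6 + 81*i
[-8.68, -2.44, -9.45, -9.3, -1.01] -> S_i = Random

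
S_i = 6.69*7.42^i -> [6.69, 49.64, 368.33, 2732.99, 20278.78]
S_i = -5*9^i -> [-5, -45, -405, -3645, -32805]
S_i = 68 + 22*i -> [68, 90, 112, 134, 156]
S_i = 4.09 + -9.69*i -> [4.09, -5.6, -15.29, -24.98, -34.67]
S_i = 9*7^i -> [9, 63, 441, 3087, 21609]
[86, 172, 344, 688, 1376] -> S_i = 86*2^i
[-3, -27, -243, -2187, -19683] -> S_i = -3*9^i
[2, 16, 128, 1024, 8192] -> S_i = 2*8^i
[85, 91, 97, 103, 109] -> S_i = 85 + 6*i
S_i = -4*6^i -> [-4, -24, -144, -864, -5184]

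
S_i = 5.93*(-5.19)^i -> [5.93, -30.78, 159.73, -829.0, 4302.53]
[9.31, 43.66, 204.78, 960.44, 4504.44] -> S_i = 9.31*4.69^i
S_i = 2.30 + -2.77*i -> [2.3, -0.47, -3.24, -6.01, -8.78]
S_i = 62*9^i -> [62, 558, 5022, 45198, 406782]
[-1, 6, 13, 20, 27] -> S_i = -1 + 7*i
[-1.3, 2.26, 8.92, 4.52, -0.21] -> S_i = Random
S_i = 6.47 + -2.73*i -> [6.47, 3.74, 1.01, -1.72, -4.45]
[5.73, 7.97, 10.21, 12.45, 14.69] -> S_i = 5.73 + 2.24*i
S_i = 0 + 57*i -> [0, 57, 114, 171, 228]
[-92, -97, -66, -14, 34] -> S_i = Random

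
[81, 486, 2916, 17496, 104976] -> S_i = 81*6^i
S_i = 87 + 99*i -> [87, 186, 285, 384, 483]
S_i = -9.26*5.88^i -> [-9.26, -54.45, -320.16, -1882.53, -11069.3]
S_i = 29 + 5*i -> [29, 34, 39, 44, 49]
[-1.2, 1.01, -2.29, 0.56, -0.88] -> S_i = Random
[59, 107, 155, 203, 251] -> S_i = 59 + 48*i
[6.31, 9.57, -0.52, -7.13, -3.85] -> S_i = Random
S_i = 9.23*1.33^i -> [9.23, 12.28, 16.33, 21.71, 28.88]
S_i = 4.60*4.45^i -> [4.6, 20.47, 91.09, 405.36, 1803.84]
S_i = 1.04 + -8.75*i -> [1.04, -7.71, -16.46, -25.21, -33.96]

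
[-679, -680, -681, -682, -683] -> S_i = -679 + -1*i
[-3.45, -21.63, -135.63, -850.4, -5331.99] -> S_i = -3.45*6.27^i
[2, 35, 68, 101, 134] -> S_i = 2 + 33*i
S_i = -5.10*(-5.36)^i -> [-5.1, 27.34, -146.52, 785.35, -4209.49]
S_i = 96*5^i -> [96, 480, 2400, 12000, 60000]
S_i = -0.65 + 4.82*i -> [-0.65, 4.17, 8.99, 13.81, 18.63]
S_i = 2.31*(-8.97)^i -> [2.31, -20.72, 185.86, -1667.21, 14954.84]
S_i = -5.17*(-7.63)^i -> [-5.17, 39.45, -300.98, 2296.49, -17522.2]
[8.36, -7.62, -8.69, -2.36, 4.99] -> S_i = Random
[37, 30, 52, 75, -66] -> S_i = Random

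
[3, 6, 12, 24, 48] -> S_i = 3*2^i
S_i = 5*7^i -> [5, 35, 245, 1715, 12005]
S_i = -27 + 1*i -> [-27, -26, -25, -24, -23]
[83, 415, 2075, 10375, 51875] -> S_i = 83*5^i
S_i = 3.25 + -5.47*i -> [3.25, -2.22, -7.69, -13.16, -18.63]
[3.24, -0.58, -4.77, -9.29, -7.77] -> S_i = Random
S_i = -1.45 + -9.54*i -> [-1.45, -10.99, -20.53, -30.07, -39.61]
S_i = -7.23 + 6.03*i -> [-7.23, -1.2, 4.83, 10.86, 16.89]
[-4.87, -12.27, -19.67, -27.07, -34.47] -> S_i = -4.87 + -7.40*i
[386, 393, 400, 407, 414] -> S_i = 386 + 7*i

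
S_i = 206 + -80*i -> [206, 126, 46, -34, -114]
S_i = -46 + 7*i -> [-46, -39, -32, -25, -18]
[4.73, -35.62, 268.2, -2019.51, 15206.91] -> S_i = 4.73*(-7.53)^i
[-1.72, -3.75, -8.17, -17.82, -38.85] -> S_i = -1.72*2.18^i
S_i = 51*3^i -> [51, 153, 459, 1377, 4131]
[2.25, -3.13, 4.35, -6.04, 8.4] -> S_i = 2.25*(-1.39)^i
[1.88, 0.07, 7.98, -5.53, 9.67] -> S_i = Random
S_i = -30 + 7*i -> [-30, -23, -16, -9, -2]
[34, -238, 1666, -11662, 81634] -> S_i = 34*-7^i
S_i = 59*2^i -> [59, 118, 236, 472, 944]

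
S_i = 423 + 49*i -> [423, 472, 521, 570, 619]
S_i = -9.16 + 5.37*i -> [-9.16, -3.79, 1.58, 6.95, 12.32]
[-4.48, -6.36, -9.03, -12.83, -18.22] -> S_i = -4.48*1.42^i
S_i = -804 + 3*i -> [-804, -801, -798, -795, -792]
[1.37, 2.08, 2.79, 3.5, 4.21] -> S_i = 1.37 + 0.71*i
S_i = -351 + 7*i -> [-351, -344, -337, -330, -323]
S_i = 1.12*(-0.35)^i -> [1.12, -0.39, 0.14, -0.05, 0.02]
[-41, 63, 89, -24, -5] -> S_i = Random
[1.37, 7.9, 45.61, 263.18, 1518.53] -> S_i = 1.37*5.77^i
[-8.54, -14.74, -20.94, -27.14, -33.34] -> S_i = -8.54 + -6.20*i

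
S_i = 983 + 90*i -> [983, 1073, 1163, 1253, 1343]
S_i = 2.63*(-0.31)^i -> [2.63, -0.82, 0.25, -0.08, 0.02]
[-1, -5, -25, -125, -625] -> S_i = -1*5^i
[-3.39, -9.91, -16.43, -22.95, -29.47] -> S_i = -3.39 + -6.52*i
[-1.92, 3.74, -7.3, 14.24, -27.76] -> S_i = -1.92*(-1.95)^i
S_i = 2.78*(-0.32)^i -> [2.78, -0.89, 0.28, -0.09, 0.03]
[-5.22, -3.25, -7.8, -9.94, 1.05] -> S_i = Random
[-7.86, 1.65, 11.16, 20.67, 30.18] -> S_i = -7.86 + 9.51*i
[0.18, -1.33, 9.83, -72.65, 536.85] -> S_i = 0.18*(-7.39)^i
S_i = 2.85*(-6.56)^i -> [2.85, -18.7, 122.65, -804.56, 5277.89]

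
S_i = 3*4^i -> [3, 12, 48, 192, 768]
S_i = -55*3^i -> [-55, -165, -495, -1485, -4455]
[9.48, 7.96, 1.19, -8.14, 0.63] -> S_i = Random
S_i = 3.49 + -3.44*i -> [3.49, 0.05, -3.39, -6.83, -10.27]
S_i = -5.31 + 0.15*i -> [-5.31, -5.16, -5.01, -4.86, -4.71]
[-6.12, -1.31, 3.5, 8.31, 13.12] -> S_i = -6.12 + 4.81*i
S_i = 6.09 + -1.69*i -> [6.09, 4.4, 2.71, 1.02, -0.67]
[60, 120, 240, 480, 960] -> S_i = 60*2^i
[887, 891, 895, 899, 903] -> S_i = 887 + 4*i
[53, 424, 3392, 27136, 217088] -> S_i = 53*8^i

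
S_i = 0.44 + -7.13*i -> [0.44, -6.69, -13.82, -20.95, -28.08]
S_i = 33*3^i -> [33, 99, 297, 891, 2673]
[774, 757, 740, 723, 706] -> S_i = 774 + -17*i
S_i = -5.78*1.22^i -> [-5.78, -7.05, -8.6, -10.5, -12.8]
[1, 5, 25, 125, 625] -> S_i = 1*5^i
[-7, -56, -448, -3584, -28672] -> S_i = -7*8^i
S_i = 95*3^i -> [95, 285, 855, 2565, 7695]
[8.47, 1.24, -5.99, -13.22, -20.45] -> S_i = 8.47 + -7.23*i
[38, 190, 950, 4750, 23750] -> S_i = 38*5^i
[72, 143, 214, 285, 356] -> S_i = 72 + 71*i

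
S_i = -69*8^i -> [-69, -552, -4416, -35328, -282624]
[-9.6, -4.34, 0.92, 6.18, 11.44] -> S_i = -9.60 + 5.26*i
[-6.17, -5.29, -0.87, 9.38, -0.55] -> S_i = Random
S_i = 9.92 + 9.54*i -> [9.92, 19.46, 29.0, 38.54, 48.08]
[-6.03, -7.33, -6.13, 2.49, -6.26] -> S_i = Random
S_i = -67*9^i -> [-67, -603, -5427, -48843, -439587]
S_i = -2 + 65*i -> [-2, 63, 128, 193, 258]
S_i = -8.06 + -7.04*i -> [-8.06, -15.1, -22.14, -29.18, -36.22]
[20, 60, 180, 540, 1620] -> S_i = 20*3^i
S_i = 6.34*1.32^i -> [6.34, 8.37, 11.05, 14.58, 19.25]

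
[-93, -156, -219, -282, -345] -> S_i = -93 + -63*i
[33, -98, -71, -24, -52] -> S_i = Random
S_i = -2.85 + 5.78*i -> [-2.85, 2.93, 8.71, 14.49, 20.27]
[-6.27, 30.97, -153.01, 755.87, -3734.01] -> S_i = -6.27*(-4.94)^i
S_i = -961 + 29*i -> [-961, -932, -903, -874, -845]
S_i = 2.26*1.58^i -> [2.26, 3.57, 5.64, 8.91, 14.08]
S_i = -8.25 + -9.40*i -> [-8.25, -17.65, -27.05, -36.45, -45.85]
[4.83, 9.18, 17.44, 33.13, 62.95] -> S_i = 4.83*1.90^i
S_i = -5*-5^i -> [-5, 25, -125, 625, -3125]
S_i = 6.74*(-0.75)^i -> [6.74, -5.06, 3.79, -2.84, 2.13]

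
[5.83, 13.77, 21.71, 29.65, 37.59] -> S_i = 5.83 + 7.94*i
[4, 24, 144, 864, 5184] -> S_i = 4*6^i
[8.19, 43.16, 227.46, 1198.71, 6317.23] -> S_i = 8.19*5.27^i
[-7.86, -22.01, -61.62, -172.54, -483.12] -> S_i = -7.86*2.80^i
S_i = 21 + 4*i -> [21, 25, 29, 33, 37]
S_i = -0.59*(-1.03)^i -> [-0.59, 0.61, -0.63, 0.64, -0.66]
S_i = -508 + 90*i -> [-508, -418, -328, -238, -148]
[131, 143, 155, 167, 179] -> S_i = 131 + 12*i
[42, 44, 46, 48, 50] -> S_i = 42 + 2*i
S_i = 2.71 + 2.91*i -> [2.71, 5.62, 8.53, 11.44, 14.35]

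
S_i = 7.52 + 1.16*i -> [7.52, 8.68, 9.84, 11.0, 12.16]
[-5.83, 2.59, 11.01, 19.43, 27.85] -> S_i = -5.83 + 8.42*i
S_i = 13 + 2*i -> [13, 15, 17, 19, 21]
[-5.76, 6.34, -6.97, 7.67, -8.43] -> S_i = -5.76*(-1.10)^i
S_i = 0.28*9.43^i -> [0.28, 2.64, 24.9, 234.8, 2214.14]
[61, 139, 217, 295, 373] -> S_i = 61 + 78*i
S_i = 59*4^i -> [59, 236, 944, 3776, 15104]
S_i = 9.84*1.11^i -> [9.84, 10.92, 12.12, 13.46, 14.94]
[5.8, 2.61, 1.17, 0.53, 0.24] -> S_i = 5.80*0.45^i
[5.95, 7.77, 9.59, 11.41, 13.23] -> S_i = 5.95 + 1.82*i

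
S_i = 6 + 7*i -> [6, 13, 20, 27, 34]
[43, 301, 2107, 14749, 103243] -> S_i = 43*7^i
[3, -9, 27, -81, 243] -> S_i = 3*-3^i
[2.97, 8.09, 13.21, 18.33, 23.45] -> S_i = 2.97 + 5.12*i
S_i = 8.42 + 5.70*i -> [8.42, 14.12, 19.82, 25.52, 31.22]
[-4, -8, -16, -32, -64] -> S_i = -4*2^i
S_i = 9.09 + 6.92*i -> [9.09, 16.01, 22.93, 29.85, 36.77]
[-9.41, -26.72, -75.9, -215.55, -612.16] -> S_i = -9.41*2.84^i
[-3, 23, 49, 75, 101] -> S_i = -3 + 26*i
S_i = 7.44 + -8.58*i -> [7.44, -1.14, -9.72, -18.3, -26.88]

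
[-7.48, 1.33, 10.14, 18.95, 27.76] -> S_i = -7.48 + 8.81*i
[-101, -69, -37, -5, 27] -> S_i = -101 + 32*i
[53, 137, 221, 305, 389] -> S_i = 53 + 84*i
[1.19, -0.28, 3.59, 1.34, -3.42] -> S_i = Random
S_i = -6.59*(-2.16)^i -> [-6.59, 14.23, -30.75, 66.41, -143.45]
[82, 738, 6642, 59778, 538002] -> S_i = 82*9^i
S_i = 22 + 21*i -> [22, 43, 64, 85, 106]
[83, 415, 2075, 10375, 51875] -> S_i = 83*5^i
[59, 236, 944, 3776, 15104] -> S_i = 59*4^i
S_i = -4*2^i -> [-4, -8, -16, -32, -64]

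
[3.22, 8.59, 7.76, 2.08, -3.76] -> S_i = Random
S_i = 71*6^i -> [71, 426, 2556, 15336, 92016]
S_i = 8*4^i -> [8, 32, 128, 512, 2048]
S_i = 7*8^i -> [7, 56, 448, 3584, 28672]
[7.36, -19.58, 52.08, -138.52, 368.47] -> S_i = 7.36*(-2.66)^i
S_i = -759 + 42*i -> [-759, -717, -675, -633, -591]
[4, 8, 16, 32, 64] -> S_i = 4*2^i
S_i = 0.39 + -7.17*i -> [0.39, -6.78, -13.95, -21.12, -28.29]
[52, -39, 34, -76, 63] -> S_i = Random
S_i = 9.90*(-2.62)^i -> [9.9, -25.94, 67.96, -178.05, 466.49]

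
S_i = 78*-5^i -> [78, -390, 1950, -9750, 48750]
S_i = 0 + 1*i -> [0, 1, 2, 3, 4]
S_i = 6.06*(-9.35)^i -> [6.06, -56.66, 529.78, -4953.45, 46314.72]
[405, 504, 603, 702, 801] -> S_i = 405 + 99*i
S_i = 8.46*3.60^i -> [8.46, 30.46, 109.64, 394.71, 1420.96]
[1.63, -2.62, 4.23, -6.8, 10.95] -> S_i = 1.63*(-1.61)^i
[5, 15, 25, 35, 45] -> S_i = 5 + 10*i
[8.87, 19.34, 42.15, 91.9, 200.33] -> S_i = 8.87*2.18^i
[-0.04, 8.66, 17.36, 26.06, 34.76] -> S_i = -0.04 + 8.70*i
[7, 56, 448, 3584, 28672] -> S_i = 7*8^i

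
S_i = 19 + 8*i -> [19, 27, 35, 43, 51]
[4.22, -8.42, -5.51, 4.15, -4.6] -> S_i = Random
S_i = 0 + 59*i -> [0, 59, 118, 177, 236]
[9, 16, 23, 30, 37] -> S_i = 9 + 7*i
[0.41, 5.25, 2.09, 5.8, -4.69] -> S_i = Random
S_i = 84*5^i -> [84, 420, 2100, 10500, 52500]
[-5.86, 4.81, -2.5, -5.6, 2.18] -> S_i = Random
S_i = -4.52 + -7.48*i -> [-4.52, -12.0, -19.48, -26.96, -34.44]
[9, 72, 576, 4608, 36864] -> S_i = 9*8^i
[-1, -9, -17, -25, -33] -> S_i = -1 + -8*i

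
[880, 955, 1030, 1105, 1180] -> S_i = 880 + 75*i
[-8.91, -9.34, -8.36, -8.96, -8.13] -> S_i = Random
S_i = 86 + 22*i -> [86, 108, 130, 152, 174]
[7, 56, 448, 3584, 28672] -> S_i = 7*8^i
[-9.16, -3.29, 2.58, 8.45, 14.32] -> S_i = -9.16 + 5.87*i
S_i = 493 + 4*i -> [493, 497, 501, 505, 509]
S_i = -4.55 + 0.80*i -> [-4.55, -3.75, -2.95, -2.15, -1.35]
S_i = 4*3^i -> [4, 12, 36, 108, 324]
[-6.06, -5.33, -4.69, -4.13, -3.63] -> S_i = -6.06*0.88^i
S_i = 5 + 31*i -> [5, 36, 67, 98, 129]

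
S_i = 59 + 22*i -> [59, 81, 103, 125, 147]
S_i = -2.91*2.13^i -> [-2.91, -6.2, -13.2, -28.12, -59.9]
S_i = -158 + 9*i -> [-158, -149, -140, -131, -122]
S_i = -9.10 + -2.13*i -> [-9.1, -11.23, -13.36, -15.49, -17.62]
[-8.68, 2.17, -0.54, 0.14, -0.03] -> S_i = -8.68*(-0.25)^i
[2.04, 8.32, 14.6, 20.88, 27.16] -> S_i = 2.04 + 6.28*i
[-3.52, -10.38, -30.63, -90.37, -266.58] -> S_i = -3.52*2.95^i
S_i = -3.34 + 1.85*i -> [-3.34, -1.49, 0.36, 2.21, 4.06]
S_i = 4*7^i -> [4, 28, 196, 1372, 9604]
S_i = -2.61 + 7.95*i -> [-2.61, 5.34, 13.29, 21.24, 29.19]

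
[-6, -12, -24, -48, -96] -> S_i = -6*2^i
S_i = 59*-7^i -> [59, -413, 2891, -20237, 141659]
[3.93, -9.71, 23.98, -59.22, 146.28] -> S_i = 3.93*(-2.47)^i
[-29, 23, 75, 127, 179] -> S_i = -29 + 52*i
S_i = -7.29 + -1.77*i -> [-7.29, -9.06, -10.83, -12.6, -14.37]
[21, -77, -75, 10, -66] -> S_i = Random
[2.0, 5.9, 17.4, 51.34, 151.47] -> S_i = 2.00*2.95^i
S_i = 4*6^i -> [4, 24, 144, 864, 5184]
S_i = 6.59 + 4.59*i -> [6.59, 11.18, 15.77, 20.36, 24.95]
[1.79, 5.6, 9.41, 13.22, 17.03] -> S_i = 1.79 + 3.81*i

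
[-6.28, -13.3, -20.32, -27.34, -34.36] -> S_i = -6.28 + -7.02*i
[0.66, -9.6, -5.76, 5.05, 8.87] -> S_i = Random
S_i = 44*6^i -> [44, 264, 1584, 9504, 57024]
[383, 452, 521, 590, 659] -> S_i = 383 + 69*i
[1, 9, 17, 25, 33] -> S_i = 1 + 8*i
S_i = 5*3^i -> [5, 15, 45, 135, 405]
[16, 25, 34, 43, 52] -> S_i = 16 + 9*i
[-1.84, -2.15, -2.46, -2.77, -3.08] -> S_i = -1.84 + -0.31*i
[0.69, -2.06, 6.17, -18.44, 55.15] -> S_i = 0.69*(-2.99)^i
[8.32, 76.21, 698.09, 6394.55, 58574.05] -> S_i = 8.32*9.16^i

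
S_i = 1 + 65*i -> [1, 66, 131, 196, 261]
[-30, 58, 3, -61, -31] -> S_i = Random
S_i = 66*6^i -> [66, 396, 2376, 14256, 85536]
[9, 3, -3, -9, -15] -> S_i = 9 + -6*i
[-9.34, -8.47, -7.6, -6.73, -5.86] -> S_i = -9.34 + 0.87*i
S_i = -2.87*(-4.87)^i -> [-2.87, 13.98, -68.07, 331.49, -1614.35]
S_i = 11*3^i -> [11, 33, 99, 297, 891]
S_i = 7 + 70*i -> [7, 77, 147, 217, 287]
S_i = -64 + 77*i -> [-64, 13, 90, 167, 244]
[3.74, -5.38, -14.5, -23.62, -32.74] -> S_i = 3.74 + -9.12*i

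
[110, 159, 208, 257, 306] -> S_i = 110 + 49*i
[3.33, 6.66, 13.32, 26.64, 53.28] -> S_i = 3.33*2.00^i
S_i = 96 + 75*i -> [96, 171, 246, 321, 396]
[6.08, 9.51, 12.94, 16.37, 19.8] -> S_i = 6.08 + 3.43*i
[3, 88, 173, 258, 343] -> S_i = 3 + 85*i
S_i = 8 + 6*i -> [8, 14, 20, 26, 32]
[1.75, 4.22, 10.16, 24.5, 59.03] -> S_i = 1.75*2.41^i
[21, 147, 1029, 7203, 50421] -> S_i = 21*7^i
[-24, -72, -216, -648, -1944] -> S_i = -24*3^i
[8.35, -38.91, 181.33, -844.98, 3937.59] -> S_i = 8.35*(-4.66)^i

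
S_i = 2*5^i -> [2, 10, 50, 250, 1250]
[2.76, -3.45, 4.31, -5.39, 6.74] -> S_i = 2.76*(-1.25)^i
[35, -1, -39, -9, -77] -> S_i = Random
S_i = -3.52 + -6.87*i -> [-3.52, -10.39, -17.26, -24.13, -31.0]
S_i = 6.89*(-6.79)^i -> [6.89, -46.78, 317.66, -2156.89, 14645.3]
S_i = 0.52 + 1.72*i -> [0.52, 2.24, 3.96, 5.68, 7.4]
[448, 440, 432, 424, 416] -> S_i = 448 + -8*i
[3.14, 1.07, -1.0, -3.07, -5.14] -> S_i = 3.14 + -2.07*i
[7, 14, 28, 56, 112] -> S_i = 7*2^i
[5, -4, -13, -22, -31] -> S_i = 5 + -9*i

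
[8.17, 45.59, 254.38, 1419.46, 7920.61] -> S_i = 8.17*5.58^i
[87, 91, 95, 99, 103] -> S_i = 87 + 4*i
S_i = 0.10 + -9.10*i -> [0.1, -9.0, -18.1, -27.2, -36.3]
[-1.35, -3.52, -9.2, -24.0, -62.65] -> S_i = -1.35*2.61^i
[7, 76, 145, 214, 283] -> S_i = 7 + 69*i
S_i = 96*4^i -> [96, 384, 1536, 6144, 24576]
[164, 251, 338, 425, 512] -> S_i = 164 + 87*i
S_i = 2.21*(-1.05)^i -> [2.21, -2.32, 2.44, -2.56, 2.69]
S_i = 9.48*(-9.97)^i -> [9.48, -94.52, 942.32, -9394.94, 93667.51]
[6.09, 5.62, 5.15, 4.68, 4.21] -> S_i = 6.09 + -0.47*i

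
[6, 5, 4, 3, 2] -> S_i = 6 + -1*i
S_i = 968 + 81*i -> [968, 1049, 1130, 1211, 1292]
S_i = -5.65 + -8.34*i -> [-5.65, -13.99, -22.33, -30.67, -39.01]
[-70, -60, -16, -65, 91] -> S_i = Random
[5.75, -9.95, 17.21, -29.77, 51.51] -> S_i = 5.75*(-1.73)^i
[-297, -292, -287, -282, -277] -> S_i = -297 + 5*i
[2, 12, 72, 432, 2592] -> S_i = 2*6^i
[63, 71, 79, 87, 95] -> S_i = 63 + 8*i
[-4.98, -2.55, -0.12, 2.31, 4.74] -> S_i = -4.98 + 2.43*i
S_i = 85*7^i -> [85, 595, 4165, 29155, 204085]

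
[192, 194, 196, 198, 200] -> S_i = 192 + 2*i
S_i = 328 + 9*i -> [328, 337, 346, 355, 364]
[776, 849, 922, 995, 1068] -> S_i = 776 + 73*i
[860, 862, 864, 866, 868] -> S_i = 860 + 2*i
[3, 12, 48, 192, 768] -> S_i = 3*4^i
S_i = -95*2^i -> [-95, -190, -380, -760, -1520]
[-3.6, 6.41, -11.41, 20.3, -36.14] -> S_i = -3.60*(-1.78)^i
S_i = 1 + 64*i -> [1, 65, 129, 193, 257]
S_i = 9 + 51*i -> [9, 60, 111, 162, 213]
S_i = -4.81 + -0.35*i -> [-4.81, -5.16, -5.51, -5.86, -6.21]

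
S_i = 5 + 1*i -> [5, 6, 7, 8, 9]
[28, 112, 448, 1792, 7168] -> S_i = 28*4^i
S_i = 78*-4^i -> [78, -312, 1248, -4992, 19968]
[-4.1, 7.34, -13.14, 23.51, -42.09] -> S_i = -4.10*(-1.79)^i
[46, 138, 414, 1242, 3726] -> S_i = 46*3^i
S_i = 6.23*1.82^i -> [6.23, 11.34, 20.64, 37.56, 68.36]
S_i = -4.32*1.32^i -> [-4.32, -5.7, -7.53, -9.94, -13.12]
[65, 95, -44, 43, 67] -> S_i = Random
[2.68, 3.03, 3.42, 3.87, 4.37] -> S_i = 2.68*1.13^i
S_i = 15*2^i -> [15, 30, 60, 120, 240]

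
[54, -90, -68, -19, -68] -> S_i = Random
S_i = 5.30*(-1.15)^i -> [5.3, -6.1, 7.01, -8.06, 9.27]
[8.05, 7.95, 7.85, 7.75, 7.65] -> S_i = 8.05 + -0.10*i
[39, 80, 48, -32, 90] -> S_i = Random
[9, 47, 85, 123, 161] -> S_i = 9 + 38*i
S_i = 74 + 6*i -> [74, 80, 86, 92, 98]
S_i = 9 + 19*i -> [9, 28, 47, 66, 85]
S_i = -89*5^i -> [-89, -445, -2225, -11125, -55625]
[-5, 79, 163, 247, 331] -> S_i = -5 + 84*i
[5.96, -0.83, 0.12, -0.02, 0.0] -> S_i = 5.96*(-0.14)^i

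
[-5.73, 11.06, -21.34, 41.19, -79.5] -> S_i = -5.73*(-1.93)^i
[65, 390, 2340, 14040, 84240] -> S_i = 65*6^i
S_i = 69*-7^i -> [69, -483, 3381, -23667, 165669]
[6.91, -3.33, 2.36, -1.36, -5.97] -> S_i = Random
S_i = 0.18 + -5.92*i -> [0.18, -5.74, -11.66, -17.58, -23.5]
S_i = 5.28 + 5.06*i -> [5.28, 10.34, 15.4, 20.46, 25.52]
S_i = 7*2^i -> [7, 14, 28, 56, 112]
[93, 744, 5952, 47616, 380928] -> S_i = 93*8^i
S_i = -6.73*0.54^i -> [-6.73, -3.63, -1.96, -1.06, -0.57]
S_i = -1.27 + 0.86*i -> [-1.27, -0.41, 0.45, 1.31, 2.17]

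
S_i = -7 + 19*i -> [-7, 12, 31, 50, 69]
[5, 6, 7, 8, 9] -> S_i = 5 + 1*i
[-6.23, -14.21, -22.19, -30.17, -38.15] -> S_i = -6.23 + -7.98*i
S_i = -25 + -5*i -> [-25, -30, -35, -40, -45]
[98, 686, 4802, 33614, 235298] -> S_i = 98*7^i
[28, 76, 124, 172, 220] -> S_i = 28 + 48*i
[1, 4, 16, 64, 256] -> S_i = 1*4^i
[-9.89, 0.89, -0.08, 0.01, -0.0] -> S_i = -9.89*(-0.09)^i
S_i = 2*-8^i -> [2, -16, 128, -1024, 8192]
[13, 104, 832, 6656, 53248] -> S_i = 13*8^i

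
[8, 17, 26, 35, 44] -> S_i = 8 + 9*i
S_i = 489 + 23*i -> [489, 512, 535, 558, 581]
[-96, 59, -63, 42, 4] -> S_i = Random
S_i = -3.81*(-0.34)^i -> [-3.81, 1.3, -0.44, 0.15, -0.05]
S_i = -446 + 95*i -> [-446, -351, -256, -161, -66]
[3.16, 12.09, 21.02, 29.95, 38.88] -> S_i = 3.16 + 8.93*i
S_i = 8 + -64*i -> [8, -56, -120, -184, -248]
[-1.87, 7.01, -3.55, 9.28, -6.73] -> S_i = Random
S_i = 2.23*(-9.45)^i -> [2.23, -21.07, 199.14, -1881.92, 17784.11]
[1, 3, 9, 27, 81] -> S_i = 1*3^i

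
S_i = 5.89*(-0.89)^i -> [5.89, -5.24, 4.67, -4.15, 3.7]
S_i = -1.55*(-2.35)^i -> [-1.55, 3.64, -8.56, 20.12, -47.27]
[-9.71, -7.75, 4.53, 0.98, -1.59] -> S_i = Random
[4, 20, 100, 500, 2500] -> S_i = 4*5^i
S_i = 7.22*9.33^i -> [7.22, 67.36, 628.49, 5863.84, 54709.63]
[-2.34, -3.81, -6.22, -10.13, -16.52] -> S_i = -2.34*1.63^i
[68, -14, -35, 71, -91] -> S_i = Random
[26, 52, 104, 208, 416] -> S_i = 26*2^i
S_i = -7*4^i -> [-7, -28, -112, -448, -1792]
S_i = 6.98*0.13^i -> [6.98, 0.91, 0.12, 0.02, 0.0]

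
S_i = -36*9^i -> [-36, -324, -2916, -26244, -236196]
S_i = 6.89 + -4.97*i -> [6.89, 1.92, -3.05, -8.02, -12.99]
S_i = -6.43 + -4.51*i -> [-6.43, -10.94, -15.45, -19.96, -24.47]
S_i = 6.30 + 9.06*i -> [6.3, 15.36, 24.42, 33.48, 42.54]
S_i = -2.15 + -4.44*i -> [-2.15, -6.59, -11.03, -15.47, -19.91]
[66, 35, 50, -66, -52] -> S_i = Random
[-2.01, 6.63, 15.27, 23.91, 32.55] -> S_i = -2.01 + 8.64*i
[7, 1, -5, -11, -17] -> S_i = 7 + -6*i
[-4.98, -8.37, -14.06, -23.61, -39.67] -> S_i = -4.98*1.68^i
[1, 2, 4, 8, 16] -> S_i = 1*2^i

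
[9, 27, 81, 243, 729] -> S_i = 9*3^i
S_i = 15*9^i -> [15, 135, 1215, 10935, 98415]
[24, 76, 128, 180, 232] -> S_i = 24 + 52*i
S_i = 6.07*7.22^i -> [6.07, 43.83, 316.42, 2284.55, 16494.44]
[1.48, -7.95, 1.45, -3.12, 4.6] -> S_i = Random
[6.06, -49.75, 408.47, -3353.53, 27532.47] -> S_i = 6.06*(-8.21)^i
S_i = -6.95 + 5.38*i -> [-6.95, -1.57, 3.81, 9.19, 14.57]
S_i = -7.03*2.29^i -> [-7.03, -16.1, -36.87, -84.42, -193.33]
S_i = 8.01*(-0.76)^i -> [8.01, -6.09, 4.63, -3.52, 2.67]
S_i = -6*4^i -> [-6, -24, -96, -384, -1536]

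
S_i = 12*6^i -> [12, 72, 432, 2592, 15552]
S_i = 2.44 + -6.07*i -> [2.44, -3.63, -9.7, -15.77, -21.84]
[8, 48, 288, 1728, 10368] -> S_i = 8*6^i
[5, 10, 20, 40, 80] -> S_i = 5*2^i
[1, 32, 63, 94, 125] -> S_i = 1 + 31*i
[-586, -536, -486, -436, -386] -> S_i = -586 + 50*i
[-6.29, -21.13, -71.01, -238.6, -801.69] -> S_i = -6.29*3.36^i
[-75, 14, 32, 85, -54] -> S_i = Random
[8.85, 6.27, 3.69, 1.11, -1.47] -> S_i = 8.85 + -2.58*i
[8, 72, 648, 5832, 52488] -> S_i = 8*9^i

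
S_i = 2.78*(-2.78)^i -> [2.78, -7.73, 21.48, -59.73, 166.04]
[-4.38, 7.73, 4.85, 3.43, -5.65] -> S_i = Random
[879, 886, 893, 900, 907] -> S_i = 879 + 7*i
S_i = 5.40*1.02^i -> [5.4, 5.51, 5.62, 5.73, 5.85]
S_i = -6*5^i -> [-6, -30, -150, -750, -3750]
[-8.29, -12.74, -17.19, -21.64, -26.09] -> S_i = -8.29 + -4.45*i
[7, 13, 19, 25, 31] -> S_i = 7 + 6*i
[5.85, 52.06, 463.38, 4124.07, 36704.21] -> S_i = 5.85*8.90^i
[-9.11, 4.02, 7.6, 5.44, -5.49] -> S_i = Random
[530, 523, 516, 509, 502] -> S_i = 530 + -7*i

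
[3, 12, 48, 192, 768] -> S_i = 3*4^i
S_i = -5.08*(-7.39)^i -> [-5.08, 37.54, -277.43, 2050.2, -15151.01]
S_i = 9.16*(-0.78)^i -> [9.16, -7.14, 5.57, -4.35, 3.39]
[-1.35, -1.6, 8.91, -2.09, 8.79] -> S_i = Random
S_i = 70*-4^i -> [70, -280, 1120, -4480, 17920]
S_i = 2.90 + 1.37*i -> [2.9, 4.27, 5.64, 7.01, 8.38]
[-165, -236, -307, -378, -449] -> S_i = -165 + -71*i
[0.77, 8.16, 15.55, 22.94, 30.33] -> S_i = 0.77 + 7.39*i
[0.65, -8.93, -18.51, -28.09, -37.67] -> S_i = 0.65 + -9.58*i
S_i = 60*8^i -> [60, 480, 3840, 30720, 245760]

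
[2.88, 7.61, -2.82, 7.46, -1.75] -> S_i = Random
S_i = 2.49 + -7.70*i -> [2.49, -5.21, -12.91, -20.61, -28.31]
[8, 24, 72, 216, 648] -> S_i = 8*3^i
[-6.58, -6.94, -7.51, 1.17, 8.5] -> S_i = Random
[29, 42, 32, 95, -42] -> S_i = Random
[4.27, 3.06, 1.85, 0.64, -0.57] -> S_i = 4.27 + -1.21*i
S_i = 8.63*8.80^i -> [8.63, 75.94, 668.31, 5881.1, 51753.71]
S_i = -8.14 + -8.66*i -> [-8.14, -16.8, -25.46, -34.12, -42.78]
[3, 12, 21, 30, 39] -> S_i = 3 + 9*i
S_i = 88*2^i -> [88, 176, 352, 704, 1408]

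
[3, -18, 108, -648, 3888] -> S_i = 3*-6^i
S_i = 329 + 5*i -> [329, 334, 339, 344, 349]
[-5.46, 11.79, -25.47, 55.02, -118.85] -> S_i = -5.46*(-2.16)^i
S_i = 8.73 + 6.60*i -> [8.73, 15.33, 21.93, 28.53, 35.13]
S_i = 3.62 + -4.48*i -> [3.62, -0.86, -5.34, -9.82, -14.3]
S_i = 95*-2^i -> [95, -190, 380, -760, 1520]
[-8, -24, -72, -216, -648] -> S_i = -8*3^i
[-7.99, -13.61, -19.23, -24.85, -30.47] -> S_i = -7.99 + -5.62*i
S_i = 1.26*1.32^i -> [1.26, 1.66, 2.2, 2.9, 3.83]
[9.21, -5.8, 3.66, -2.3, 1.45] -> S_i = 9.21*(-0.63)^i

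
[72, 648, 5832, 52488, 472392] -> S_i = 72*9^i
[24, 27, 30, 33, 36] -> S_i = 24 + 3*i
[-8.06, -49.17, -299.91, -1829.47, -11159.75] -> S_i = -8.06*6.10^i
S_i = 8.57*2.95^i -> [8.57, 25.28, 74.58, 220.01, 649.04]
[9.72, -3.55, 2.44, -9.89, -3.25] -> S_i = Random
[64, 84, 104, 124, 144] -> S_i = 64 + 20*i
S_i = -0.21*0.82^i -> [-0.21, -0.17, -0.14, -0.12, -0.09]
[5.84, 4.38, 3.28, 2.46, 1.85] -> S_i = 5.84*0.75^i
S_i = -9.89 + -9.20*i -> [-9.89, -19.09, -28.29, -37.49, -46.69]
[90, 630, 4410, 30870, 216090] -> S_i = 90*7^i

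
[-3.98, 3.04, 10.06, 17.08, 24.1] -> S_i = -3.98 + 7.02*i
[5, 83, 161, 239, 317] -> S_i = 5 + 78*i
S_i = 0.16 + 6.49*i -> [0.16, 6.65, 13.14, 19.63, 26.12]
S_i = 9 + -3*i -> [9, 6, 3, 0, -3]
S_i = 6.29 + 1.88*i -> [6.29, 8.17, 10.05, 11.93, 13.81]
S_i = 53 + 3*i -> [53, 56, 59, 62, 65]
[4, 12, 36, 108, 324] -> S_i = 4*3^i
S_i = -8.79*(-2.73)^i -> [-8.79, 24.0, -65.51, 178.85, -488.25]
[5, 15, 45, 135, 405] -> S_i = 5*3^i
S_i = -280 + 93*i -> [-280, -187, -94, -1, 92]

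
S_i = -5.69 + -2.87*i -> [-5.69, -8.56, -11.43, -14.3, -17.17]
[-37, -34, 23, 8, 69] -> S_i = Random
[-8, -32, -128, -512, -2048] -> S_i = -8*4^i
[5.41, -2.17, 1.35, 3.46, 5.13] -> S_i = Random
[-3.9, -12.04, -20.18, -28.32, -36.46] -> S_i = -3.90 + -8.14*i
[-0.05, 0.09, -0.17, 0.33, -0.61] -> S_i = -0.05*(-1.87)^i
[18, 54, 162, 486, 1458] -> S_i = 18*3^i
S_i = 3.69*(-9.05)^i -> [3.69, -33.39, 302.22, -2735.09, 24752.59]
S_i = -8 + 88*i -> [-8, 80, 168, 256, 344]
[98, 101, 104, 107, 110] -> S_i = 98 + 3*i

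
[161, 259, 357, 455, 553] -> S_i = 161 + 98*i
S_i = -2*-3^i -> [-2, 6, -18, 54, -162]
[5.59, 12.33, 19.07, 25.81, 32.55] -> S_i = 5.59 + 6.74*i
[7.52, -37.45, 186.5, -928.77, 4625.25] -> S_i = 7.52*(-4.98)^i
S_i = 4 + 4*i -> [4, 8, 12, 16, 20]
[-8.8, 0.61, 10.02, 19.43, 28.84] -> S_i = -8.80 + 9.41*i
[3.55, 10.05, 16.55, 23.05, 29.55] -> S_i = 3.55 + 6.50*i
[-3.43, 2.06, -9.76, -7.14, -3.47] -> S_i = Random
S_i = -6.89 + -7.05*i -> [-6.89, -13.94, -20.99, -28.04, -35.09]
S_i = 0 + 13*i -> [0, 13, 26, 39, 52]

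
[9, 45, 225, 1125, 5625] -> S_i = 9*5^i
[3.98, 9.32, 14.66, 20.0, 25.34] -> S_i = 3.98 + 5.34*i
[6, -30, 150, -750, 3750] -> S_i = 6*-5^i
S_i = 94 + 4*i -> [94, 98, 102, 106, 110]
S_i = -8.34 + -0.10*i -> [-8.34, -8.44, -8.54, -8.64, -8.74]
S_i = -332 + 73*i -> [-332, -259, -186, -113, -40]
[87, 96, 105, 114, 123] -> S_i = 87 + 9*i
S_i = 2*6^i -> [2, 12, 72, 432, 2592]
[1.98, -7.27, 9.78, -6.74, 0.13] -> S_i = Random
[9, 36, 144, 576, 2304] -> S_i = 9*4^i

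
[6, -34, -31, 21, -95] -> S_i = Random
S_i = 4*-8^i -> [4, -32, 256, -2048, 16384]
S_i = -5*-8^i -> [-5, 40, -320, 2560, -20480]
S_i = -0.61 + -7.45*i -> [-0.61, -8.06, -15.51, -22.96, -30.41]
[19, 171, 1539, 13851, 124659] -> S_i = 19*9^i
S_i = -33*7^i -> [-33, -231, -1617, -11319, -79233]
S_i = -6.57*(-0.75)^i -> [-6.57, 4.93, -3.7, 2.77, -2.08]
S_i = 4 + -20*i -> [4, -16, -36, -56, -76]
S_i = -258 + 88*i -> [-258, -170, -82, 6, 94]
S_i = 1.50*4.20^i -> [1.5, 6.3, 26.46, 111.13, 466.75]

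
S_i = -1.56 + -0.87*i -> [-1.56, -2.43, -3.3, -4.17, -5.04]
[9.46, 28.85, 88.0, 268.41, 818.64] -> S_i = 9.46*3.05^i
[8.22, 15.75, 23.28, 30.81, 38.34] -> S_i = 8.22 + 7.53*i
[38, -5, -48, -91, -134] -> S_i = 38 + -43*i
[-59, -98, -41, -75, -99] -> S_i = Random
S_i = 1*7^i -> [1, 7, 49, 343, 2401]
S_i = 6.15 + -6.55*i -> [6.15, -0.4, -6.95, -13.5, -20.05]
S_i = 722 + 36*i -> [722, 758, 794, 830, 866]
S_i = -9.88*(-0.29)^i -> [-9.88, 2.87, -0.83, 0.24, -0.07]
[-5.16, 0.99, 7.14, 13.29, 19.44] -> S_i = -5.16 + 6.15*i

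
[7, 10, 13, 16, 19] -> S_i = 7 + 3*i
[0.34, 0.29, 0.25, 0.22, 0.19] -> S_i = 0.34*0.86^i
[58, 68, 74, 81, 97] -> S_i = Random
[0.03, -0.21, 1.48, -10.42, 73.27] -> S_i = 0.03*(-7.03)^i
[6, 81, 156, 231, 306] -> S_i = 6 + 75*i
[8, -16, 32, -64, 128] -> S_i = 8*-2^i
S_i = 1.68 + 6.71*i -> [1.68, 8.39, 15.1, 21.81, 28.52]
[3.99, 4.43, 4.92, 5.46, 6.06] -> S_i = 3.99*1.11^i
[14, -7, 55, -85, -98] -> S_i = Random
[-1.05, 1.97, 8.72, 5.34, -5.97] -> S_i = Random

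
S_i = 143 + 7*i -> [143, 150, 157, 164, 171]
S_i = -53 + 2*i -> [-53, -51, -49, -47, -45]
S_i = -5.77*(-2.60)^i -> [-5.77, 15.0, -39.01, 101.41, -263.68]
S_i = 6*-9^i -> [6, -54, 486, -4374, 39366]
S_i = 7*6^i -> [7, 42, 252, 1512, 9072]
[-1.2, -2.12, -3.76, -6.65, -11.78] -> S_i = -1.20*1.77^i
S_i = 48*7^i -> [48, 336, 2352, 16464, 115248]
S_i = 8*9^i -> [8, 72, 648, 5832, 52488]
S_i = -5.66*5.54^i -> [-5.66, -31.36, -173.71, -962.38, -5331.57]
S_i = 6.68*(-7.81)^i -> [6.68, -52.17, 407.45, -3182.22, 24853.1]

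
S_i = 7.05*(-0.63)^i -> [7.05, -4.44, 2.8, -1.76, 1.11]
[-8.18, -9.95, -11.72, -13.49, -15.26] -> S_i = -8.18 + -1.77*i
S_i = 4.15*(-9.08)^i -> [4.15, -37.68, 342.15, -3106.75, 28209.25]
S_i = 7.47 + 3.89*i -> [7.47, 11.36, 15.25, 19.14, 23.03]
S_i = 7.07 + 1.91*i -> [7.07, 8.98, 10.89, 12.8, 14.71]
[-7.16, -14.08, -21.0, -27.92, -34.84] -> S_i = -7.16 + -6.92*i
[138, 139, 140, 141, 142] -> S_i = 138 + 1*i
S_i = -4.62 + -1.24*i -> [-4.62, -5.86, -7.1, -8.34, -9.58]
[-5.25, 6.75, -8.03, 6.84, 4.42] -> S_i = Random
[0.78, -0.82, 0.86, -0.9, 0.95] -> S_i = 0.78*(-1.05)^i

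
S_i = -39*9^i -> [-39, -351, -3159, -28431, -255879]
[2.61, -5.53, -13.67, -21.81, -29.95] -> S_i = 2.61 + -8.14*i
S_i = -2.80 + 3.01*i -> [-2.8, 0.21, 3.22, 6.23, 9.24]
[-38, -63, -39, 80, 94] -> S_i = Random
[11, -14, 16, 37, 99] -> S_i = Random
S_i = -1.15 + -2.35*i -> [-1.15, -3.5, -5.85, -8.2, -10.55]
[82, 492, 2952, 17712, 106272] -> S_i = 82*6^i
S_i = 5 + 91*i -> [5, 96, 187, 278, 369]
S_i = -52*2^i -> [-52, -104, -208, -416, -832]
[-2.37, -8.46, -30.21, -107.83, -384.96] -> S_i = -2.37*3.57^i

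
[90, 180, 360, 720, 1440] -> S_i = 90*2^i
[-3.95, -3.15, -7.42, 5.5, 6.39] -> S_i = Random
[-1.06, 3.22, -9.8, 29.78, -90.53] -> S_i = -1.06*(-3.04)^i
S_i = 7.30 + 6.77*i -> [7.3, 14.07, 20.84, 27.61, 34.38]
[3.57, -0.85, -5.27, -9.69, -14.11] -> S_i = 3.57 + -4.42*i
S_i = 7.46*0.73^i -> [7.46, 5.45, 3.98, 2.9, 2.12]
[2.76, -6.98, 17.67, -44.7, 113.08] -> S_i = 2.76*(-2.53)^i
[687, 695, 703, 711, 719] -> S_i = 687 + 8*i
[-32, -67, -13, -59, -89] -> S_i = Random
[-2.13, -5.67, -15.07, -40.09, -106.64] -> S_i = -2.13*2.66^i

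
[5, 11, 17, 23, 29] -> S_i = 5 + 6*i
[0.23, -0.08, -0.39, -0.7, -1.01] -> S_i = 0.23 + -0.31*i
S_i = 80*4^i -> [80, 320, 1280, 5120, 20480]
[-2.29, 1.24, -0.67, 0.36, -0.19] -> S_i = -2.29*(-0.54)^i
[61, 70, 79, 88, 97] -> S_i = 61 + 9*i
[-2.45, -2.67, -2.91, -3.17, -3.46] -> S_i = -2.45*1.09^i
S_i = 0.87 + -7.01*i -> [0.87, -6.14, -13.15, -20.16, -27.17]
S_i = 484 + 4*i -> [484, 488, 492, 496, 500]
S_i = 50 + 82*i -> [50, 132, 214, 296, 378]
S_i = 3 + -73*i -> [3, -70, -143, -216, -289]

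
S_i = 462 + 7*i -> [462, 469, 476, 483, 490]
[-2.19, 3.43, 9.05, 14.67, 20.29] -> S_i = -2.19 + 5.62*i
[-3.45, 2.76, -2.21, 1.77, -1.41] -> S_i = -3.45*(-0.80)^i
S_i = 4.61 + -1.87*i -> [4.61, 2.74, 0.87, -1.0, -2.87]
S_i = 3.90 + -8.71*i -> [3.9, -4.81, -13.52, -22.23, -30.94]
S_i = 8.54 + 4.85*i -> [8.54, 13.39, 18.24, 23.09, 27.94]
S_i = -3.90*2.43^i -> [-3.9, -9.48, -23.03, -55.96, -135.98]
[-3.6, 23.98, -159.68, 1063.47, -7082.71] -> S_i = -3.60*(-6.66)^i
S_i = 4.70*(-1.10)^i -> [4.7, -5.17, 5.69, -6.26, 6.88]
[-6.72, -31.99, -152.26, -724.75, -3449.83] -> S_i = -6.72*4.76^i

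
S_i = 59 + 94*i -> [59, 153, 247, 341, 435]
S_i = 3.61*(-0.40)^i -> [3.61, -1.44, 0.58, -0.23, 0.09]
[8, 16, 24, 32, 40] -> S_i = 8 + 8*i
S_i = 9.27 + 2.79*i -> [9.27, 12.06, 14.85, 17.64, 20.43]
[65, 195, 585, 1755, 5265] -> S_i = 65*3^i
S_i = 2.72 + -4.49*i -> [2.72, -1.77, -6.26, -10.75, -15.24]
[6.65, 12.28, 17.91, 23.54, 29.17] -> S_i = 6.65 + 5.63*i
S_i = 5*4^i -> [5, 20, 80, 320, 1280]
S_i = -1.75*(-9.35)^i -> [-1.75, 16.36, -152.99, 1430.45, -13374.71]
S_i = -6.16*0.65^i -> [-6.16, -4.0, -2.6, -1.69, -1.1]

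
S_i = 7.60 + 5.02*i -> [7.6, 12.62, 17.64, 22.66, 27.68]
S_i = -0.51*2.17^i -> [-0.51, -1.11, -2.4, -5.21, -11.31]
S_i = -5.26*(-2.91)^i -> [-5.26, 15.31, -44.54, 129.62, -377.19]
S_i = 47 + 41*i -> [47, 88, 129, 170, 211]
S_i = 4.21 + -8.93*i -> [4.21, -4.72, -13.65, -22.58, -31.51]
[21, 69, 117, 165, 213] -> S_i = 21 + 48*i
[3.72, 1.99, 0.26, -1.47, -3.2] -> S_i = 3.72 + -1.73*i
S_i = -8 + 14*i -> [-8, 6, 20, 34, 48]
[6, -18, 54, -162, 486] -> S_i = 6*-3^i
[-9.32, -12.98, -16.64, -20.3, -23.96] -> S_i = -9.32 + -3.66*i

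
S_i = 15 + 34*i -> [15, 49, 83, 117, 151]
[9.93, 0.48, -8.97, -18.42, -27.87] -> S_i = 9.93 + -9.45*i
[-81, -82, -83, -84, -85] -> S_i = -81 + -1*i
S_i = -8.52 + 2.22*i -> [-8.52, -6.3, -4.08, -1.86, 0.36]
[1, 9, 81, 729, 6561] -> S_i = 1*9^i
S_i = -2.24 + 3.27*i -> [-2.24, 1.03, 4.3, 7.57, 10.84]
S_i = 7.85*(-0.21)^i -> [7.85, -1.65, 0.35, -0.07, 0.02]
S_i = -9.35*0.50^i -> [-9.35, -4.68, -2.34, -1.17, -0.58]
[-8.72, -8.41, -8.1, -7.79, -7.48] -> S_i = -8.72 + 0.31*i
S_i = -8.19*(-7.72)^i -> [-8.19, 63.23, -488.11, 3768.22, -29090.63]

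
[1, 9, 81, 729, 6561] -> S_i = 1*9^i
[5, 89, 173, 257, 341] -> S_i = 5 + 84*i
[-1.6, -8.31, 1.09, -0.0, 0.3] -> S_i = Random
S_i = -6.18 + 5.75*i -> [-6.18, -0.43, 5.32, 11.07, 16.82]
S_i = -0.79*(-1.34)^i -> [-0.79, 1.06, -1.42, 1.9, -2.55]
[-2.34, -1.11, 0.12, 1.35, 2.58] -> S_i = -2.34 + 1.23*i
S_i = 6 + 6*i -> [6, 12, 18, 24, 30]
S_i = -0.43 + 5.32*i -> [-0.43, 4.89, 10.21, 15.53, 20.85]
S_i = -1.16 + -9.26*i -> [-1.16, -10.42, -19.68, -28.94, -38.2]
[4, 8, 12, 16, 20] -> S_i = 4 + 4*i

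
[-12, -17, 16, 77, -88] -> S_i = Random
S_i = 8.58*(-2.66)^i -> [8.58, -22.82, 60.71, -161.49, 429.55]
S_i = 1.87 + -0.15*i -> [1.87, 1.72, 1.57, 1.42, 1.27]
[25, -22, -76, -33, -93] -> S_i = Random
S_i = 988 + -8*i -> [988, 980, 972, 964, 956]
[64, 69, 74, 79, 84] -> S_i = 64 + 5*i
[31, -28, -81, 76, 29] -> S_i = Random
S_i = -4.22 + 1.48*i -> [-4.22, -2.74, -1.26, 0.22, 1.7]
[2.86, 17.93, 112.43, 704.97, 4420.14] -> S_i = 2.86*6.27^i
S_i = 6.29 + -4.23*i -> [6.29, 2.06, -2.17, -6.4, -10.63]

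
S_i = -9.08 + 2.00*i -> [-9.08, -7.08, -5.08, -3.08, -1.08]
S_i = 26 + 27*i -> [26, 53, 80, 107, 134]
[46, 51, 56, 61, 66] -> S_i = 46 + 5*i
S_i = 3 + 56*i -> [3, 59, 115, 171, 227]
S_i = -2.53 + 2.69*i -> [-2.53, 0.16, 2.85, 5.54, 8.23]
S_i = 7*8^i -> [7, 56, 448, 3584, 28672]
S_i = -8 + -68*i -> [-8, -76, -144, -212, -280]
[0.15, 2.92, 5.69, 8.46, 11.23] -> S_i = 0.15 + 2.77*i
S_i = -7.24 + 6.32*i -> [-7.24, -0.92, 5.4, 11.72, 18.04]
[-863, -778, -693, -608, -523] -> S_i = -863 + 85*i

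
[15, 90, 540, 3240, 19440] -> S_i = 15*6^i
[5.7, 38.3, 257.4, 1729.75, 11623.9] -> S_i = 5.70*6.72^i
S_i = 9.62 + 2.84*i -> [9.62, 12.46, 15.3, 18.14, 20.98]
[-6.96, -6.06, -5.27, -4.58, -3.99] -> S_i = -6.96*0.87^i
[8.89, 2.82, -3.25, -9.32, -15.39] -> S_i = 8.89 + -6.07*i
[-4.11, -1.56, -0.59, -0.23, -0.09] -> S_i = -4.11*0.38^i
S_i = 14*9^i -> [14, 126, 1134, 10206, 91854]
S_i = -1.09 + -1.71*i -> [-1.09, -2.8, -4.51, -6.22, -7.93]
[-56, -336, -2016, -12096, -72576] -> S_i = -56*6^i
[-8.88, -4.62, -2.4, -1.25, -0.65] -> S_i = -8.88*0.52^i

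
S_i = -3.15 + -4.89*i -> [-3.15, -8.04, -12.93, -17.82, -22.71]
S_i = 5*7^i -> [5, 35, 245, 1715, 12005]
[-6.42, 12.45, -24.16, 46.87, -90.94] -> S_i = -6.42*(-1.94)^i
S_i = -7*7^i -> [-7, -49, -343, -2401, -16807]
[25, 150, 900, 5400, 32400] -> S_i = 25*6^i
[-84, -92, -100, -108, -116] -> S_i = -84 + -8*i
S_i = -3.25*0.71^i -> [-3.25, -2.31, -1.64, -1.16, -0.83]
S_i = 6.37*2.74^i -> [6.37, 17.45, 47.82, 131.04, 359.04]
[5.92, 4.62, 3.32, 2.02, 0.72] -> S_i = 5.92 + -1.30*i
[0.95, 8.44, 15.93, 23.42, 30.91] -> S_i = 0.95 + 7.49*i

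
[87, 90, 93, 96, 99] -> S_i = 87 + 3*i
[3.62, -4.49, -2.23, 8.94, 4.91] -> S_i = Random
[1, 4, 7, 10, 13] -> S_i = 1 + 3*i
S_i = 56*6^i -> [56, 336, 2016, 12096, 72576]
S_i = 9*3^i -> [9, 27, 81, 243, 729]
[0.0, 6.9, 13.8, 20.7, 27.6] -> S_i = -0.00 + 6.90*i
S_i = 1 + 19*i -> [1, 20, 39, 58, 77]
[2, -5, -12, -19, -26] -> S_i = 2 + -7*i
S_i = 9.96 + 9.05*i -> [9.96, 19.01, 28.06, 37.11, 46.16]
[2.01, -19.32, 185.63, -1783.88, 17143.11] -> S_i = 2.01*(-9.61)^i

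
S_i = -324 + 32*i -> [-324, -292, -260, -228, -196]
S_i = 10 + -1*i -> [10, 9, 8, 7, 6]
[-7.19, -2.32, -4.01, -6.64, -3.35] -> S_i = Random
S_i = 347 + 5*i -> [347, 352, 357, 362, 367]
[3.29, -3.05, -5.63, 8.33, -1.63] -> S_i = Random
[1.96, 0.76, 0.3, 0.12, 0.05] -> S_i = 1.96*0.39^i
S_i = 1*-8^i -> [1, -8, 64, -512, 4096]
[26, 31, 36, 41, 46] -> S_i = 26 + 5*i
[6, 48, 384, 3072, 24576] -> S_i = 6*8^i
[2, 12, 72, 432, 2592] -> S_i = 2*6^i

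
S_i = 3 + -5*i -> [3, -2, -7, -12, -17]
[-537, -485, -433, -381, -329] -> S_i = -537 + 52*i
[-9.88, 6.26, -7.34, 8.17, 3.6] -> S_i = Random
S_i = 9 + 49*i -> [9, 58, 107, 156, 205]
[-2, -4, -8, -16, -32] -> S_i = -2*2^i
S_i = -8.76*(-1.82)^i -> [-8.76, 15.94, -29.02, 52.81, -96.11]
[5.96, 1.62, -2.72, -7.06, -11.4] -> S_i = 5.96 + -4.34*i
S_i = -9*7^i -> [-9, -63, -441, -3087, -21609]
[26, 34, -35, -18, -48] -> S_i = Random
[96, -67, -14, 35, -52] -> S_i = Random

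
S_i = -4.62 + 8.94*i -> [-4.62, 4.32, 13.26, 22.2, 31.14]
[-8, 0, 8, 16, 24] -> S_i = -8 + 8*i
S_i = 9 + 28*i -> [9, 37, 65, 93, 121]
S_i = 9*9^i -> [9, 81, 729, 6561, 59049]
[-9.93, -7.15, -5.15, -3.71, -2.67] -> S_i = -9.93*0.72^i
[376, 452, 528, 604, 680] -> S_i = 376 + 76*i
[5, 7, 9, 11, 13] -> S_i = 5 + 2*i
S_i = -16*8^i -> [-16, -128, -1024, -8192, -65536]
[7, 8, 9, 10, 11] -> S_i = 7 + 1*i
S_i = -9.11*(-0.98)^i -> [-9.11, 8.93, -8.75, 8.57, -8.4]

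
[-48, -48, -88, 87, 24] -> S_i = Random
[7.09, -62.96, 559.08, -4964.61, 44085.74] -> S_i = 7.09*(-8.88)^i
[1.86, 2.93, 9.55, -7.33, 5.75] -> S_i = Random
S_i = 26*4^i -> [26, 104, 416, 1664, 6656]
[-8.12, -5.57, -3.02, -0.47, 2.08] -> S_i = -8.12 + 2.55*i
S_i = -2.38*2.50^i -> [-2.38, -5.95, -14.88, -37.19, -92.97]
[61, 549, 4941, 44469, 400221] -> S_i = 61*9^i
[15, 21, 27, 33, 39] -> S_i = 15 + 6*i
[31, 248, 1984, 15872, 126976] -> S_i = 31*8^i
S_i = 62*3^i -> [62, 186, 558, 1674, 5022]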